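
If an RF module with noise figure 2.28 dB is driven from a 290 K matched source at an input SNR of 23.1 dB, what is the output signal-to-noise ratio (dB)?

By definition F = SNR_in/SNR_out, so in dB: SNR_out = SNR_in − NF
SNR_out = 23.1 − 2.28 = 20.82 dB

20.82 dB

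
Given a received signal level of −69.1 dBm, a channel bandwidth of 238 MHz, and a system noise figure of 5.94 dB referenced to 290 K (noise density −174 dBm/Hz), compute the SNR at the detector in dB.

Noise floor: N = −174 + 10 log₁₀(B) + NF
10 log₁₀(2.38×10⁸) = 83.77 dB
N = −174 + 83.77 + 5.94 = −84.29 dBm
SNR = P_sig − N = −69.1 − (−84.29) = 15.19 dB → 15.2 dB

15.2 dB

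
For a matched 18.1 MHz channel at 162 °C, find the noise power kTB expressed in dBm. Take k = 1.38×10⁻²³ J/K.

−99.6 dBm

T = 162 °C + 273.15 = 435.15 K
P_n = kTB = 1.38×10⁻²³ × 435.15 × 1.81×10⁷ = 1.09×10⁻¹³ W
In dBm: 10 log₁₀(1.09×10⁻¹³ / 10⁻³) = −99.6 dBm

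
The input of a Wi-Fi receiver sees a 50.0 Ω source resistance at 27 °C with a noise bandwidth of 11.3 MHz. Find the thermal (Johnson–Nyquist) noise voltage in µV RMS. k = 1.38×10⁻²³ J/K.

3.06 µV

T = 27 °C + 273.15 = 300.15 K
V_n = √(4kTRB)
4kTRB = 4 × 1.38×10⁻²³ × 300.15 × 5.00×10¹ × 1.13×10⁷ = 9.36×10⁻¹² V²
V_n = √(9.36×10⁻¹²) = 3.06×10⁻⁶ V = 3.06 µV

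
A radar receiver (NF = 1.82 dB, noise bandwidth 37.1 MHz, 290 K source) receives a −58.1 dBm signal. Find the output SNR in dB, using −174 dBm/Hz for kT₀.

38.4 dB

Noise floor: N = −174 + 10 log₁₀(B) + NF
10 log₁₀(3.71×10⁷) = 75.69 dB
N = −174 + 75.69 + 1.82 = −96.49 dBm
SNR = P_sig − N = −58.1 − (−96.49) = 38.39 dB → 38.4 dB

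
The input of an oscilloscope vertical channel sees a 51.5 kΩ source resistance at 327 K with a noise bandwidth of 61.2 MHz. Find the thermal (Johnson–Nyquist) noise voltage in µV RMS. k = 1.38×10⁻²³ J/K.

239 µV

V_n = √(4kTRB)
4kTRB = 4 × 1.38×10⁻²³ × 327 × 5.15×10⁴ × 6.12×10⁷ = 5.69×10⁻⁸ V²
V_n = √(5.69×10⁻⁸) = 2.39×10⁻⁴ V = 239 µV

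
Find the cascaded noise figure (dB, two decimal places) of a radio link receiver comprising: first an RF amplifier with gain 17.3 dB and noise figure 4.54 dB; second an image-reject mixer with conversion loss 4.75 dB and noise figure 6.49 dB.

4.64 dB

Convert to linear (a loss of L dB is a gain of −L dB): F_i = 10^(NF_i/10), G_i = 10^(G_i,dB/10)
  Stage 1: F_1 = 10^(4.54/10) = 2.844, G_1 = 10^(17.3/10) = 53.70
  Stage 2: F_2 = 10^(6.49/10) = 4.457, G_2 = 10^(−4.75/10) = 0.3350
Friis cascade:
  F = 2.844 + (4.457 − 1)/53.70 = 2.909
NF = 10 log₁₀(2.909) = 4.64 dB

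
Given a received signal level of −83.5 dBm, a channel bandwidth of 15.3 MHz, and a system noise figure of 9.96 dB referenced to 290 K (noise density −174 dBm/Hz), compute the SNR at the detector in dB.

8.7 dB

Noise floor: N = −174 + 10 log₁₀(B) + NF
10 log₁₀(1.53×10⁷) = 71.85 dB
N = −174 + 71.85 + 9.96 = −92.19 dBm
SNR = P_sig − N = −83.5 − (−92.19) = 8.69 dB → 8.7 dB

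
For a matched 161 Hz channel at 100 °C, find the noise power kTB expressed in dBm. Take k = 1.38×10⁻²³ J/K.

T = 100 °C + 273.15 = 373.15 K
P_n = kTB = 1.38×10⁻²³ × 373.15 × 1.61×10² = 8.29×10⁻¹⁹ W
In dBm: 10 log₁₀(8.29×10⁻¹⁹ / 10⁻³) = −150.8 dBm

−150.8 dBm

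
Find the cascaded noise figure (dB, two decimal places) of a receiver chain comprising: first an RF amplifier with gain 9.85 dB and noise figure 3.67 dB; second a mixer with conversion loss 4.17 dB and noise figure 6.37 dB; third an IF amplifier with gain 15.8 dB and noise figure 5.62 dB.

Convert to linear (a loss of L dB is a gain of −L dB): F_i = 10^(NF_i/10), G_i = 10^(G_i,dB/10)
  Stage 1: F_1 = 10^(3.67/10) = 2.328, G_1 = 10^(9.85/10) = 9.661
  Stage 2: F_2 = 10^(6.37/10) = 4.335, G_2 = 10^(−4.17/10) = 0.3828
  Stage 3: F_3 = 10^(5.62/10) = 3.648, G_3 = 10^(15.8/10) = 38.02
Friis cascade:
  F = 2.328 + (4.335 − 1)/9.661 + (3.648 − 1)/3.698 = 3.389
NF = 10 log₁₀(3.389) = 5.30 dB

5.30 dB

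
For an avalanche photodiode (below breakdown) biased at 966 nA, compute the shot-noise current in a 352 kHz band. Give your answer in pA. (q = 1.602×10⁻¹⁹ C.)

330 pA

I_n = √(2qI·B)
2qI·B = 2 × 1.602×10⁻¹⁹ × 9.66×10⁻⁷ × 3.52×10⁵ = 1.09×10⁻¹⁹ A²
I_n = √(1.09×10⁻¹⁹) = 3.30×10⁻¹⁰ A = 330 pA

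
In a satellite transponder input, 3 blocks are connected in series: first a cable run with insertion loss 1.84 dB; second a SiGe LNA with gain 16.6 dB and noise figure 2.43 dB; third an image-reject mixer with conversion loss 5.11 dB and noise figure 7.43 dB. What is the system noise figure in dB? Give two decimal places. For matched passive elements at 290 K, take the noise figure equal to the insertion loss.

4.51 dB

Convert to linear (a loss of L dB is a gain of −L dB): F_i = 10^(NF_i/10), G_i = 10^(G_i,dB/10)
  Stage 1: F_1 = 10^(1.84/10) = 1.528, G_1 = 10^(−1.84/10) = 0.6546
  Stage 2: F_2 = 10^(2.43/10) = 1.750, G_2 = 10^(16.6/10) = 45.71
  Stage 3: F_3 = 10^(7.43/10) = 5.534, G_3 = 10^(−5.11/10) = 0.3083
Friis cascade:
  F = 1.528 + (1.750 − 1)/0.6546 + (5.534 − 1)/29.92 = 2.825
NF = 10 log₁₀(2.825) = 4.51 dB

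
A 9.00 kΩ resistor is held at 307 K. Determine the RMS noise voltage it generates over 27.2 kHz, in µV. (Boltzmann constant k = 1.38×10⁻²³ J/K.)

2.04 µV

V_n = √(4kTRB)
4kTRB = 4 × 1.38×10⁻²³ × 307 × 9.00×10³ × 2.72×10⁴ = 4.15×10⁻¹² V²
V_n = √(4.15×10⁻¹²) = 2.04×10⁻⁶ V = 2.04 µV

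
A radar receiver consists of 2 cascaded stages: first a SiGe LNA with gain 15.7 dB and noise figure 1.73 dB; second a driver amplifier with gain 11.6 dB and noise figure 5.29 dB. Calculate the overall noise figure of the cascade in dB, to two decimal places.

1.91 dB

Convert to linear (a loss of L dB is a gain of −L dB): F_i = 10^(NF_i/10), G_i = 10^(G_i,dB/10)
  Stage 1: F_1 = 10^(1.73/10) = 1.489, G_1 = 10^(15.7/10) = 37.15
  Stage 2: F_2 = 10^(5.29/10) = 3.381, G_2 = 10^(11.6/10) = 14.45
Friis cascade:
  F = 1.489 + (3.381 − 1)/37.15 = 1.553
NF = 10 log₁₀(1.553) = 1.91 dB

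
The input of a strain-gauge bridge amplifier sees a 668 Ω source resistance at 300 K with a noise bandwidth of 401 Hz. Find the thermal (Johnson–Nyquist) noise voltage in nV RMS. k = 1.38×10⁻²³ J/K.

66.6 nV

V_n = √(4kTRB)
4kTRB = 4 × 1.38×10⁻²³ × 300 × 6.68×10² × 4.01×10² = 4.44×10⁻¹⁵ V²
V_n = √(4.44×10⁻¹⁵) = 6.66×10⁻⁸ V = 66.6 nV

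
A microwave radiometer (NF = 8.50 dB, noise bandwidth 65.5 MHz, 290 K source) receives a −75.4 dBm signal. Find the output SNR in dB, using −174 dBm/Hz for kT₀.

Noise floor: N = −174 + 10 log₁₀(B) + NF
10 log₁₀(6.55×10⁷) = 78.16 dB
N = −174 + 78.16 + 8.50 = −87.34 dBm
SNR = P_sig − N = −75.4 − (−87.34) = 11.94 dB → 11.9 dB

11.9 dB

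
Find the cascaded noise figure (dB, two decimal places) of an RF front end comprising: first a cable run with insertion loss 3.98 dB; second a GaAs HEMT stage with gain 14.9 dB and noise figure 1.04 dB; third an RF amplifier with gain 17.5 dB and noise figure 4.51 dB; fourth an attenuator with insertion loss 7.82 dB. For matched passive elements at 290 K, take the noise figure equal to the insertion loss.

5.23 dB

Convert to linear (a loss of L dB is a gain of −L dB): F_i = 10^(NF_i/10), G_i = 10^(G_i,dB/10)
  Stage 1: F_1 = 10^(3.98/10) = 2.500, G_1 = 10^(−3.98/10) = 0.3999
  Stage 2: F_2 = 10^(1.04/10) = 1.271, G_2 = 10^(14.9/10) = 30.90
  Stage 3: F_3 = 10^(4.51/10) = 2.825, G_3 = 10^(17.5/10) = 56.23
  Stage 4: F_4 = 10^(7.82/10) = 6.053, G_4 = 10^(−7.82/10) = 0.1652
Friis cascade:
  F = 2.500 + (1.271 − 1)/0.3999 + (2.825 − 1)/12.36 + (6.053 − 1)/695.0 = 3.332
NF = 10 log₁₀(3.332) = 5.23 dB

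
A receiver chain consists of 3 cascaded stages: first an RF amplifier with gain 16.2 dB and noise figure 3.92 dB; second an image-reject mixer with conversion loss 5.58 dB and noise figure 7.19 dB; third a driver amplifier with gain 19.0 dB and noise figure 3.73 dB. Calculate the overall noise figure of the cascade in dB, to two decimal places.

Convert to linear (a loss of L dB is a gain of −L dB): F_i = 10^(NF_i/10), G_i = 10^(G_i,dB/10)
  Stage 1: F_1 = 10^(3.92/10) = 2.466, G_1 = 10^(16.2/10) = 41.69
  Stage 2: F_2 = 10^(7.19/10) = 5.236, G_2 = 10^(−5.58/10) = 0.2767
  Stage 3: F_3 = 10^(3.73/10) = 2.360, G_3 = 10^(19.0/10) = 79.43
Friis cascade:
  F = 2.466 + (5.236 − 1)/41.69 + (2.360 − 1)/11.53 = 2.686
NF = 10 log₁₀(2.686) = 4.29 dB

4.29 dB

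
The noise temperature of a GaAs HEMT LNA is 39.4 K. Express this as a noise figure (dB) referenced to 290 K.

0.553 dB

F = 1 + T_e/T₀ = 1 + 39.4/290 = 1.13586
NF = 10 log₁₀(1.13586) = 0.553 dB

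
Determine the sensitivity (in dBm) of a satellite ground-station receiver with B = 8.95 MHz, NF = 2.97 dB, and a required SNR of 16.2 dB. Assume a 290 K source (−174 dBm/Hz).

Sensitivity = −174 + 10 log₁₀(B) + NF + SNR_min
= −174 + 69.52 + 2.97 + 16.2
= −85.31 dBm → −85.3 dBm

−85.3 dBm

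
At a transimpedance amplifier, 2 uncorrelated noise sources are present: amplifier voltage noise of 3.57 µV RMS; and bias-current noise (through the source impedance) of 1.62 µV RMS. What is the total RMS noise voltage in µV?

3.92 µV

Uncorrelated sources add in power (mean-square): V_tot = √(ΣV_i²)
V_tot = √[(3.57×10⁻⁶)² + (1.62×10⁻⁶)²] = 3.92×10⁻⁶ V = 3.92 µV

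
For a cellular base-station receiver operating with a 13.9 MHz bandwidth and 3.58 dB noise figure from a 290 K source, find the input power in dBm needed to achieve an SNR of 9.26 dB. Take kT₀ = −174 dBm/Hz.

Sensitivity = −174 + 10 log₁₀(B) + NF + SNR_min
= −174 + 71.43 + 3.58 + 9.26
= −89.73 dBm → −89.7 dBm

−89.7 dBm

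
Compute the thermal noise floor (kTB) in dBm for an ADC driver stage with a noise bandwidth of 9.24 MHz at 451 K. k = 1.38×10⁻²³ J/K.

−102.4 dBm

P_n = kTB = 1.38×10⁻²³ × 451 × 9.24×10⁶ = 5.75×10⁻¹⁴ W
In dBm: 10 log₁₀(5.75×10⁻¹⁴ / 10⁻³) = −102.4 dBm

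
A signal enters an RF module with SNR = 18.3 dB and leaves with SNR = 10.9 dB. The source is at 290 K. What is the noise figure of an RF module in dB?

7.4 dB

NF (dB) = SNR_in(dB) − SNR_out(dB) when the source is at T₀
NF = 18.3 − 10.9 = 7.4 dB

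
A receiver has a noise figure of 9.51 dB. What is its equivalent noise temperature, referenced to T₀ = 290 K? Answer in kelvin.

2301 K

F = 10^(9.51/10) = 8.93305
T_e = (F − 1)·T₀ = (8.93305 − 1) × 290 = 2301 K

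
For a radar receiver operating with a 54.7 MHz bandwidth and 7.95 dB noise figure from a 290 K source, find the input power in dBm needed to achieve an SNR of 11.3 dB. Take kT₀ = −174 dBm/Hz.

Sensitivity = −174 + 10 log₁₀(B) + NF + SNR_min
= −174 + 77.38 + 7.95 + 11.3
= −77.37 dBm → −77.4 dBm

−77.4 dBm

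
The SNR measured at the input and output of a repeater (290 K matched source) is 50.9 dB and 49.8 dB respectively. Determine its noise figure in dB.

1.1 dB

NF (dB) = SNR_in(dB) − SNR_out(dB) when the source is at T₀
NF = 50.9 − 49.8 = 1.1 dB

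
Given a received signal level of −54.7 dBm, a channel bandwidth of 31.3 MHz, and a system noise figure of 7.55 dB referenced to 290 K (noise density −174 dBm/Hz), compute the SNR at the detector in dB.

Noise floor: N = −174 + 10 log₁₀(B) + NF
10 log₁₀(3.13×10⁷) = 74.96 dB
N = −174 + 74.96 + 7.55 = −91.49 dBm
SNR = P_sig − N = −54.7 − (−91.49) = 36.79 dB → 36.8 dB

36.8 dB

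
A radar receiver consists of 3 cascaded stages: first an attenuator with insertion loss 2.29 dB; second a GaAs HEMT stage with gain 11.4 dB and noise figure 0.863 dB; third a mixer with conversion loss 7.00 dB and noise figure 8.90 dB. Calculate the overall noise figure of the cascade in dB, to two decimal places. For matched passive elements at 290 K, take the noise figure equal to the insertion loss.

4.62 dB

Convert to linear (a loss of L dB is a gain of −L dB): F_i = 10^(NF_i/10), G_i = 10^(G_i,dB/10)
  Stage 1: F_1 = 10^(2.29/10) = 1.694, G_1 = 10^(−2.29/10) = 0.5902
  Stage 2: F_2 = 10^(0.863/10) = 1.220, G_2 = 10^(11.4/10) = 13.80
  Stage 3: F_3 = 10^(8.90/10) = 7.762, G_3 = 10^(−7.00/10) = 0.1995
Friis cascade:
  F = 1.694 + (1.220 − 1)/0.5902 + (7.762 − 1)/8.147 = 2.897
NF = 10 log₁₀(2.897) = 4.62 dB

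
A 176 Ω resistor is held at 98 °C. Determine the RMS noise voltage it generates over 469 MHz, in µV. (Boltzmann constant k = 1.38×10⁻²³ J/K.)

T = 98 °C + 273.15 = 371.15 K
V_n = √(4kTRB)
4kTRB = 4 × 1.38×10⁻²³ × 371.15 × 1.76×10² × 4.69×10⁸ = 1.69×10⁻⁹ V²
V_n = √(1.69×10⁻⁹) = 4.11×10⁻⁵ V = 41.1 µV

41.1 µV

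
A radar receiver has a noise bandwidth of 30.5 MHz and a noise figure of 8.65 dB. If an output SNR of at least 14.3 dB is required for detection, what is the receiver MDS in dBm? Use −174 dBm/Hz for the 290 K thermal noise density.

Sensitivity = −174 + 10 log₁₀(B) + NF + SNR_min
= −174 + 74.84 + 8.65 + 14.3
= −76.21 dBm → −76.2 dBm

−76.2 dBm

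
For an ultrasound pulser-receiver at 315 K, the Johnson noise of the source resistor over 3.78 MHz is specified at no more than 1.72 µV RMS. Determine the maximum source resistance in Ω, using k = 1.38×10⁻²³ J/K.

45.0 Ω

Johnson–Nyquist: V_n = √(4kTRB) ⇒ R = V_n² / (4kTB)
4kTB = 4 × 1.38×10⁻²³ × 315 × 3.78×10⁶ = 6.57×10⁻¹⁴
R = (1.72×10⁻⁶)² / 6.57×10⁻¹⁴ = 4.50×10¹ Ω = 45.0 Ω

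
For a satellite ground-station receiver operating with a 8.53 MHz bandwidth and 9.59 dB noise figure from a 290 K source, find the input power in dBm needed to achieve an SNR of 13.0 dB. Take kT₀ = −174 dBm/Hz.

Sensitivity = −174 + 10 log₁₀(B) + NF + SNR_min
= −174 + 69.31 + 9.59 + 13.0
= −82.10 dBm → −82.1 dBm

−82.1 dBm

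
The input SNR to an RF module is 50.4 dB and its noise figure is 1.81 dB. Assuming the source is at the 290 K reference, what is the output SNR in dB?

By definition F = SNR_in/SNR_out, so in dB: SNR_out = SNR_in − NF
SNR_out = 50.4 − 1.81 = 48.59 dB

48.59 dB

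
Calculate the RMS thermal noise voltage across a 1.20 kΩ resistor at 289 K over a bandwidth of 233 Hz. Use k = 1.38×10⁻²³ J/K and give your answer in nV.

66.8 nV

V_n = √(4kTRB)
4kTRB = 4 × 1.38×10⁻²³ × 289 × 1.20×10³ × 2.33×10² = 4.46×10⁻¹⁵ V²
V_n = √(4.46×10⁻¹⁵) = 6.68×10⁻⁸ V = 66.8 nV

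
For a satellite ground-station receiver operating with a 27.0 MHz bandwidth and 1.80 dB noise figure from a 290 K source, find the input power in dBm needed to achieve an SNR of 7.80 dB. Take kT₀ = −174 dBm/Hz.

−90.1 dBm

Sensitivity = −174 + 10 log₁₀(B) + NF + SNR_min
= −174 + 74.31 + 1.80 + 7.80
= −90.09 dBm → −90.1 dBm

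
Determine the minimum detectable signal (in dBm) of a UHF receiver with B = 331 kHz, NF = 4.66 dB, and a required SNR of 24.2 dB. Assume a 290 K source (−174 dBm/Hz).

Sensitivity = −174 + 10 log₁₀(B) + NF + SNR_min
= −174 + 55.2 + 4.66 + 24.2
= −89.94 dBm → −89.9 dBm

−89.9 dBm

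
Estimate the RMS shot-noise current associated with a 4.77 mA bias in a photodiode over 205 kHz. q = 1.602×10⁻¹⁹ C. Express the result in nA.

17.7 nA

I_n = √(2qI·B)
2qI·B = 2 × 1.602×10⁻¹⁹ × 4.77×10⁻³ × 2.05×10⁵ = 3.13×10⁻¹⁶ A²
I_n = √(3.13×10⁻¹⁶) = 1.77×10⁻⁸ A = 17.7 nA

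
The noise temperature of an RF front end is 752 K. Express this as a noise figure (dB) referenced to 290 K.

5.55 dB

F = 1 + T_e/T₀ = 1 + 752/290 = 3.5931
NF = 10 log₁₀(3.5931) = 5.55 dB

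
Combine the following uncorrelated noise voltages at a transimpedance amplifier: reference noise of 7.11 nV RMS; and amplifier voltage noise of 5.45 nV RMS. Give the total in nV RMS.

Uncorrelated sources add in power (mean-square): V_tot = √(ΣV_i²)
V_tot = √[(7.11×10⁻⁹)² + (5.45×10⁻⁹)²] = 8.96×10⁻⁹ V = 8.96 nV

8.96 nV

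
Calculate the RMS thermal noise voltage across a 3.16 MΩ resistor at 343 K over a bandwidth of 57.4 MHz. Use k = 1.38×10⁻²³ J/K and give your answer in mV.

V_n = √(4kTRB)
4kTRB = 4 × 1.38×10⁻²³ × 343 × 3.16×10⁶ × 5.74×10⁷ = 3.43×10⁻⁶ V²
V_n = √(3.43×10⁻⁶) = 1.85×10⁻³ V = 1.85 mV

1.85 mV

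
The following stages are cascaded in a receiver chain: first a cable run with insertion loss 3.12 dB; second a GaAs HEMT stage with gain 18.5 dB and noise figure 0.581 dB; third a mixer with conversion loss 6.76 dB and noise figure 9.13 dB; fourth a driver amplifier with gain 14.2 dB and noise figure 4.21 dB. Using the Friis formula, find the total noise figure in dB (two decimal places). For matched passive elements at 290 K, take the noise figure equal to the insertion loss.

4.44 dB

Convert to linear (a loss of L dB is a gain of −L dB): F_i = 10^(NF_i/10), G_i = 10^(G_i,dB/10)
  Stage 1: F_1 = 10^(3.12/10) = 2.051, G_1 = 10^(−3.12/10) = 0.4875
  Stage 2: F_2 = 10^(0.581/10) = 1.143, G_2 = 10^(18.5/10) = 70.79
  Stage 3: F_3 = 10^(9.13/10) = 8.185, G_3 = 10^(−6.76/10) = 0.2109
  Stage 4: F_4 = 10^(4.21/10) = 2.636, G_4 = 10^(14.2/10) = 26.30
Friis cascade:
  F = 2.051 + (1.143 − 1)/0.4875 + (8.185 − 1)/34.51 + (2.636 − 1)/7.278 = 2.778
NF = 10 log₁₀(2.778) = 4.44 dB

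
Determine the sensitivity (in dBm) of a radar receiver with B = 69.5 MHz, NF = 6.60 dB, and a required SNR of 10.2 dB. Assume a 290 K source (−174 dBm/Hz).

Sensitivity = −174 + 10 log₁₀(B) + NF + SNR_min
= −174 + 78.42 + 6.60 + 10.2
= −78.78 dBm → −78.8 dBm

−78.8 dBm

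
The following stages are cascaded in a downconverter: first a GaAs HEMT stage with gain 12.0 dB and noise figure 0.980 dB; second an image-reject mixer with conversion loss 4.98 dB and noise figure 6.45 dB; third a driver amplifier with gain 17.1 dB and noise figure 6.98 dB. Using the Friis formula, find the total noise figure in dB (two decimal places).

Convert to linear (a loss of L dB is a gain of −L dB): F_i = 10^(NF_i/10), G_i = 10^(G_i,dB/10)
  Stage 1: F_1 = 10^(0.980/10) = 1.253, G_1 = 10^(12.0/10) = 15.85
  Stage 2: F_2 = 10^(6.45/10) = 4.416, G_2 = 10^(−4.98/10) = 0.3177
  Stage 3: F_3 = 10^(6.98/10) = 4.989, G_3 = 10^(17.1/10) = 51.29
Friis cascade:
  F = 1.253 + (4.416 − 1)/15.85 + (4.989 − 1)/5.035 = 2.261
NF = 10 log₁₀(2.261) = 3.54 dB

3.54 dB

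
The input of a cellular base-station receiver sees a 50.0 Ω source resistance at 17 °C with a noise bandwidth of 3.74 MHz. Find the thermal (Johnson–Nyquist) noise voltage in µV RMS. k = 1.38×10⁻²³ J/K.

1.73 µV

T = 17 °C + 273.15 = 290.15 K
V_n = √(4kTRB)
4kTRB = 4 × 1.38×10⁻²³ × 290.15 × 5.00×10¹ × 3.74×10⁶ = 3.00×10⁻¹² V²
V_n = √(3.00×10⁻¹²) = 1.73×10⁻⁶ V = 1.73 µV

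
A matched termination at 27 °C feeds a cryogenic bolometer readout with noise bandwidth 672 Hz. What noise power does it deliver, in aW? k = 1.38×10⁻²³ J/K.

2.78 aW

T = 27 °C + 273.15 = 300.15 K
P_n = kTB = 1.38×10⁻²³ × 300.15 × 6.72×10² = 2.78×10⁻¹⁸ W = 2.78 aW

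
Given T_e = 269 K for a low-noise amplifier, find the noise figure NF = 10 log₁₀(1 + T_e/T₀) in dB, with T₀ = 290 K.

F = 1 + T_e/T₀ = 1 + 269/290 = 1.92759
NF = 10 log₁₀(1.92759) = 2.85 dB

2.85 dB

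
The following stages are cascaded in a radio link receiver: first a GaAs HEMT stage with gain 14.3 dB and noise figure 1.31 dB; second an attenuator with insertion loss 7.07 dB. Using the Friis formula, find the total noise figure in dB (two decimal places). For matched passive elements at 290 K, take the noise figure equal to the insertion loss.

Convert to linear (a loss of L dB is a gain of −L dB): F_i = 10^(NF_i/10), G_i = 10^(G_i,dB/10)
  Stage 1: F_1 = 10^(1.31/10) = 1.352, G_1 = 10^(14.3/10) = 26.92
  Stage 2: F_2 = 10^(7.07/10) = 5.093, G_2 = 10^(−7.07/10) = 0.1963
Friis cascade:
  F = 1.352 + (5.093 − 1)/26.92 = 1.504
NF = 10 log₁₀(1.504) = 1.77 dB

1.77 dB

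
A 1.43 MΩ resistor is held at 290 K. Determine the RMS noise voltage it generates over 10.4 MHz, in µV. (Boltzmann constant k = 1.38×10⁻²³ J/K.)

488 µV

V_n = √(4kTRB)
4kTRB = 4 × 1.38×10⁻²³ × 290 × 1.43×10⁶ × 1.04×10⁷ = 2.38×10⁻⁷ V²
V_n = √(2.38×10⁻⁷) = 4.88×10⁻⁴ V = 488 µV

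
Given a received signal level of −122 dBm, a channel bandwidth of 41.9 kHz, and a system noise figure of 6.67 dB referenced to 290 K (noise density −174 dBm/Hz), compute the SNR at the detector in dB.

−0.9 dB

Noise floor: N = −174 + 10 log₁₀(B) + NF
10 log₁₀(4.19×10⁴) = 46.22 dB
N = −174 + 46.22 + 6.67 = −121.11 dBm
SNR = P_sig − N = −122 − (−121.11) = −0.89 dB → −0.9 dB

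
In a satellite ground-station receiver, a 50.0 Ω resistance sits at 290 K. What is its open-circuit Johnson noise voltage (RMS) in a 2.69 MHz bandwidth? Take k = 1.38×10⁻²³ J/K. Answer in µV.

1.47 µV

V_n = √(4kTRB)
4kTRB = 4 × 1.38×10⁻²³ × 290 × 5.00×10¹ × 2.69×10⁶ = 2.15×10⁻¹² V²
V_n = √(2.15×10⁻¹²) = 1.47×10⁻⁶ V = 1.47 µV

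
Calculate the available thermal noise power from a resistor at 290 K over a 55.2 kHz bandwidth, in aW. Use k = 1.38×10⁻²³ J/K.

221 aW

P_n = kTB = 1.38×10⁻²³ × 290 × 5.52×10⁴ = 2.21×10⁻¹⁶ W = 221 aW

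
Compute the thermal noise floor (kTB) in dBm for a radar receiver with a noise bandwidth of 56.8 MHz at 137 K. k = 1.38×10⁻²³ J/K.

−99.7 dBm

P_n = kTB = 1.38×10⁻²³ × 137 × 5.68×10⁷ = 1.07×10⁻¹³ W
In dBm: 10 log₁₀(1.07×10⁻¹³ / 10⁻³) = −99.7 dBm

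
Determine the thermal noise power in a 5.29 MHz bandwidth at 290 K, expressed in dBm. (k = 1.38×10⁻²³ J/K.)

P_n = kTB = 1.38×10⁻²³ × 290 × 5.29×10⁶ = 2.12×10⁻¹⁴ W
In dBm: 10 log₁₀(2.12×10⁻¹⁴ / 10⁻³) = −106.7 dBm

−106.7 dBm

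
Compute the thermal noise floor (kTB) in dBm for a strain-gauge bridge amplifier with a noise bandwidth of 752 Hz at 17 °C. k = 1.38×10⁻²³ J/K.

T = 17 °C + 273.15 = 290.15 K
P_n = kTB = 1.38×10⁻²³ × 290.15 × 7.52×10² = 3.01×10⁻¹⁸ W
In dBm: 10 log₁₀(3.01×10⁻¹⁸ / 10⁻³) = −145.2 dBm

−145.2 dBm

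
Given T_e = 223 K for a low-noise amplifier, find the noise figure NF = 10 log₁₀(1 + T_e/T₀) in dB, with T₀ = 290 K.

2.48 dB

F = 1 + T_e/T₀ = 1 + 223/290 = 1.76897
NF = 10 log₁₀(1.76897) = 2.48 dB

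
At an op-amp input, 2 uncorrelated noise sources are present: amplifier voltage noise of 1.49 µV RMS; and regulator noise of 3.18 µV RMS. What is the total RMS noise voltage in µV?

3.51 µV

Uncorrelated sources add in power (mean-square): V_tot = √(ΣV_i²)
V_tot = √[(1.49×10⁻⁶)² + (3.18×10⁻⁶)²] = 3.51×10⁻⁶ V = 3.51 µV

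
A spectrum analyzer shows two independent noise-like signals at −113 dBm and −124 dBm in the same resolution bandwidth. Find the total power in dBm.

Convert to linear, add, convert back:
P₁ = 5.01×10⁻¹⁵ W, P₂ = 3.98×10⁻¹⁶ W
P_tot = 5.41×10⁻¹⁵ W → 10 log₁₀(P_tot / 10⁻³) = −112.7 dBm

−112.7 dBm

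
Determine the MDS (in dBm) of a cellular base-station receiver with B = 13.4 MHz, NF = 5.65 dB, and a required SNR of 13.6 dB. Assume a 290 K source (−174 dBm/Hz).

−83.5 dBm

Sensitivity = −174 + 10 log₁₀(B) + NF + SNR_min
= −174 + 71.27 + 5.65 + 13.6
= −83.48 dBm → −83.5 dBm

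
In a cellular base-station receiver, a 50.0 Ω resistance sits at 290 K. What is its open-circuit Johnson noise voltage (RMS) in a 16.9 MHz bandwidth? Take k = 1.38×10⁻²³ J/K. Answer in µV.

3.68 µV

V_n = √(4kTRB)
4kTRB = 4 × 1.38×10⁻²³ × 290 × 5.00×10¹ × 1.69×10⁷ = 1.35×10⁻¹¹ V²
V_n = √(1.35×10⁻¹¹) = 3.68×10⁻⁶ V = 3.68 µV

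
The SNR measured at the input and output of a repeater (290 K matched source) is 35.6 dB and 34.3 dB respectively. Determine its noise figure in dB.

NF (dB) = SNR_in(dB) − SNR_out(dB) when the source is at T₀
NF = 35.6 − 34.3 = 1.3 dB

1.3 dB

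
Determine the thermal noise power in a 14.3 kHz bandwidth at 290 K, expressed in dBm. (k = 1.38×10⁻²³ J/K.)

P_n = kTB = 1.38×10⁻²³ × 290 × 1.43×10⁴ = 5.72×10⁻¹⁷ W
In dBm: 10 log₁₀(5.72×10⁻¹⁷ / 10⁻³) = −132.4 dBm

−132.4 dBm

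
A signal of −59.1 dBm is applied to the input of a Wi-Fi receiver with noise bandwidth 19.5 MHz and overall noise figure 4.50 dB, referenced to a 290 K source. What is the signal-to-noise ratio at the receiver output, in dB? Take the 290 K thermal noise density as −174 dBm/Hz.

Noise floor: N = −174 + 10 log₁₀(B) + NF
10 log₁₀(1.95×10⁷) = 72.9 dB
N = −174 + 72.9 + 4.50 = −96.60 dBm
SNR = P_sig − N = −59.1 − (−96.60) = 37.50 dB → 37.5 dB

37.5 dB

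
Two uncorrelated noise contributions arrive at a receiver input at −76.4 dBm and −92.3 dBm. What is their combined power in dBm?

Convert to linear, add, convert back:
P₁ = 2.29×10⁻¹¹ W, P₂ = 5.89×10⁻¹³ W
P_tot = 2.35×10⁻¹¹ W → 10 log₁₀(P_tot / 10⁻³) = −76.3 dBm

−76.3 dBm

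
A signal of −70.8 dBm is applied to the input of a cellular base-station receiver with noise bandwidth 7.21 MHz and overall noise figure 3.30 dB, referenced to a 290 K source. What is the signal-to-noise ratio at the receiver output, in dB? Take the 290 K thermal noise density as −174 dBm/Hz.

31.3 dB

Noise floor: N = −174 + 10 log₁₀(B) + NF
10 log₁₀(7.21×10⁶) = 68.58 dB
N = −174 + 68.58 + 3.30 = −102.12 dBm
SNR = P_sig − N = −70.8 − (−102.12) = 31.32 dB → 31.3 dB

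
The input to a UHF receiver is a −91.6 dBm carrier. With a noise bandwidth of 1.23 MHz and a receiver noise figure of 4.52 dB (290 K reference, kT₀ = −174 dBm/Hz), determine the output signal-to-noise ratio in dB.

Noise floor: N = −174 + 10 log₁₀(B) + NF
10 log₁₀(1.23×10⁶) = 60.9 dB
N = −174 + 60.9 + 4.52 = −108.58 dBm
SNR = P_sig − N = −91.6 − (−108.58) = 16.98 dB → 17.0 dB

17.0 dB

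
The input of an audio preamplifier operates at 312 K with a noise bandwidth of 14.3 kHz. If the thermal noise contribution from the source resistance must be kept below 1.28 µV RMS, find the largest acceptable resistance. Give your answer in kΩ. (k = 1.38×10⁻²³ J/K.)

Johnson–Nyquist: V_n = √(4kTRB) ⇒ R = V_n² / (4kTB)
4kTB = 4 × 1.38×10⁻²³ × 312 × 1.43×10⁴ = 2.46×10⁻¹⁶
R = (1.28×10⁻⁶)² / 2.46×10⁻¹⁶ = 6.65×10³ Ω = 6.65 kΩ

6.65 kΩ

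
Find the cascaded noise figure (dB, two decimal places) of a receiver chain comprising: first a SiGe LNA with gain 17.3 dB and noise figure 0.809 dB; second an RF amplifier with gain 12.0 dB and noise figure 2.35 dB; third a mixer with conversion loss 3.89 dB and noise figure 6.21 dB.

Convert to linear (a loss of L dB is a gain of −L dB): F_i = 10^(NF_i/10), G_i = 10^(G_i,dB/10)
  Stage 1: F_1 = 10^(0.809/10) = 1.205, G_1 = 10^(17.3/10) = 53.70
  Stage 2: F_2 = 10^(2.35/10) = 1.718, G_2 = 10^(12.0/10) = 15.85
  Stage 3: F_3 = 10^(6.21/10) = 4.178, G_3 = 10^(−3.89/10) = 0.4083
Friis cascade:
  F = 1.205 + (1.718 − 1)/53.70 + (4.178 − 1)/851.1 = 1.222
NF = 10 log₁₀(1.222) = 0.87 dB

0.87 dB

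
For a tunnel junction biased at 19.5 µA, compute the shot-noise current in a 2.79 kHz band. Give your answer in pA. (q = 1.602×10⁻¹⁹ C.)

132 pA

I_n = √(2qI·B)
2qI·B = 2 × 1.602×10⁻¹⁹ × 1.95×10⁻⁵ × 2.79×10³ = 1.74×10⁻²⁰ A²
I_n = √(1.74×10⁻²⁰) = 1.32×10⁻¹⁰ A = 132 pA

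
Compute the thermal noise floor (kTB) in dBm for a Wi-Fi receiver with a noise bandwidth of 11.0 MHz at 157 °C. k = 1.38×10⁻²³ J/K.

−101.9 dBm

T = 157 °C + 273.15 = 430.15 K
P_n = kTB = 1.38×10⁻²³ × 430.15 × 1.10×10⁷ = 6.53×10⁻¹⁴ W
In dBm: 10 log₁₀(6.53×10⁻¹⁴ / 10⁻³) = −101.9 dBm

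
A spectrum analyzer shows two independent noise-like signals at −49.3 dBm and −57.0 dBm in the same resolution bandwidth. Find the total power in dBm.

Convert to linear, add, convert back:
P₁ = 1.17×10⁻⁸ W, P₂ = 2.00×10⁻⁹ W
P_tot = 1.37×10⁻⁸ W → 10 log₁₀(P_tot / 10⁻³) = −48.6 dBm

−48.6 dBm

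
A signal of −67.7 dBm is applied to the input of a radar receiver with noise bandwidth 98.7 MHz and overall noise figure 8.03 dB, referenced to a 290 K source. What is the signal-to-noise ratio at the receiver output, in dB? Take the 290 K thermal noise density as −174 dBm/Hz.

18.3 dB

Noise floor: N = −174 + 10 log₁₀(B) + NF
10 log₁₀(9.87×10⁷) = 79.94 dB
N = −174 + 79.94 + 8.03 = −86.03 dBm
SNR = P_sig − N = −67.7 − (−86.03) = 18.33 dB → 18.3 dB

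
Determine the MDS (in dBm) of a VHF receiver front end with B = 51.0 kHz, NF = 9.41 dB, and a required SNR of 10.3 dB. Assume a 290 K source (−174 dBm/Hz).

Sensitivity = −174 + 10 log₁₀(B) + NF + SNR_min
= −174 + 47.08 + 9.41 + 10.3
= −107.21 dBm → −107.2 dBm

−107.2 dBm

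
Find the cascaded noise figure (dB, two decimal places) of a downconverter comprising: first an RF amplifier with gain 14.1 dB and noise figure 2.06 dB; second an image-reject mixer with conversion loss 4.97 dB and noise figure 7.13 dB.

Convert to linear (a loss of L dB is a gain of −L dB): F_i = 10^(NF_i/10), G_i = 10^(G_i,dB/10)
  Stage 1: F_1 = 10^(2.06/10) = 1.607, G_1 = 10^(14.1/10) = 25.70
  Stage 2: F_2 = 10^(7.13/10) = 5.164, G_2 = 10^(−4.97/10) = 0.3184
Friis cascade:
  F = 1.607 + (5.164 − 1)/25.70 = 1.769
NF = 10 log₁₀(1.769) = 2.48 dB

2.48 dB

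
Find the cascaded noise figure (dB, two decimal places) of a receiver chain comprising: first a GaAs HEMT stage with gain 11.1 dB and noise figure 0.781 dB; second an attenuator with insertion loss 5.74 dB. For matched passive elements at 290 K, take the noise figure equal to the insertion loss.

Convert to linear (a loss of L dB is a gain of −L dB): F_i = 10^(NF_i/10), G_i = 10^(G_i,dB/10)
  Stage 1: F_1 = 10^(0.781/10) = 1.197, G_1 = 10^(11.1/10) = 12.88
  Stage 2: F_2 = 10^(5.74/10) = 3.750, G_2 = 10^(−5.74/10) = 0.2667
Friis cascade:
  F = 1.197 + (3.750 − 1)/12.88 = 1.410
NF = 10 log₁₀(1.410) = 1.49 dB

1.49 dB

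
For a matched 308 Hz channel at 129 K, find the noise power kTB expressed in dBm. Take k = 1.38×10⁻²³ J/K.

−152.6 dBm

P_n = kTB = 1.38×10⁻²³ × 129 × 3.08×10² = 5.48×10⁻¹⁹ W
In dBm: 10 log₁₀(5.48×10⁻¹⁹ / 10⁻³) = −152.6 dBm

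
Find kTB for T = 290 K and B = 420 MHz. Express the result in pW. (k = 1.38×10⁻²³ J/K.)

1.68 pW

P_n = kTB = 1.38×10⁻²³ × 290 × 4.20×10⁸ = 1.68×10⁻¹² W = 1.68 pW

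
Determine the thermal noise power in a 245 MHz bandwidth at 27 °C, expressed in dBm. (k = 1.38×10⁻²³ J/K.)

−89.9 dBm

T = 27 °C + 273.15 = 300.15 K
P_n = kTB = 1.38×10⁻²³ × 300.15 × 2.45×10⁸ = 1.01×10⁻¹² W
In dBm: 10 log₁₀(1.01×10⁻¹² / 10⁻³) = −89.9 dBm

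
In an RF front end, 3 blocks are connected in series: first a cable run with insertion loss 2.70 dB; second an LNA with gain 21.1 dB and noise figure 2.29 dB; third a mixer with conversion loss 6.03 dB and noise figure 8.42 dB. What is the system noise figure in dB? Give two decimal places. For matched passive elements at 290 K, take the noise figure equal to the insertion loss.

Convert to linear (a loss of L dB is a gain of −L dB): F_i = 10^(NF_i/10), G_i = 10^(G_i,dB/10)
  Stage 1: F_1 = 10^(2.70/10) = 1.862, G_1 = 10^(−2.70/10) = 0.5370
  Stage 2: F_2 = 10^(2.29/10) = 1.694, G_2 = 10^(21.1/10) = 128.8
  Stage 3: F_3 = 10^(8.42/10) = 6.950, G_3 = 10^(−6.03/10) = 0.2495
Friis cascade:
  F = 1.862 + (1.694 − 1)/0.5370 + (6.950 − 1)/69.18 = 3.241
NF = 10 log₁₀(3.241) = 5.11 dB

5.11 dB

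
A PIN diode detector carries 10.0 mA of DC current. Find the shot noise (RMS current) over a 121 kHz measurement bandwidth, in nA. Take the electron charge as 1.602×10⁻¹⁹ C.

19.7 nA

I_n = √(2qI·B)
2qI·B = 2 × 1.602×10⁻¹⁹ × 1.00×10⁻² × 1.21×10⁵ = 3.88×10⁻¹⁶ A²
I_n = √(3.88×10⁻¹⁶) = 1.97×10⁻⁸ A = 19.7 nA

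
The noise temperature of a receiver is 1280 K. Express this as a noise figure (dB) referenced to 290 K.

7.34 dB

F = 1 + T_e/T₀ = 1 + 1280/290 = 5.41379
NF = 10 log₁₀(5.41379) = 7.34 dB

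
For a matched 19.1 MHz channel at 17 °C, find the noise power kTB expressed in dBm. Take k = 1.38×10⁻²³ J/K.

T = 17 °C + 273.15 = 290.15 K
P_n = kTB = 1.38×10⁻²³ × 290.15 × 1.91×10⁷ = 7.65×10⁻¹⁴ W
In dBm: 10 log₁₀(7.65×10⁻¹⁴ / 10⁻³) = −101.2 dBm

−101.2 dBm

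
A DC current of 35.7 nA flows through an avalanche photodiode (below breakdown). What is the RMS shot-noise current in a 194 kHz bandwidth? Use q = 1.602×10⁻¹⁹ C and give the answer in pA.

I_n = √(2qI·B)
2qI·B = 2 × 1.602×10⁻¹⁹ × 3.57×10⁻⁸ × 1.94×10⁵ = 2.22×10⁻²¹ A²
I_n = √(2.22×10⁻²¹) = 4.71×10⁻¹¹ A = 47.1 pA

47.1 pA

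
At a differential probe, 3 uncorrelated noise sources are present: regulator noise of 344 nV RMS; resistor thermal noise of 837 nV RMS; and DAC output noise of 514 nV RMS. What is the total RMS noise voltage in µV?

Uncorrelated sources add in power (mean-square): V_tot = √(ΣV_i²)
V_tot = √[(3.44×10⁻⁷)² + (8.37×10⁻⁷)² + (5.14×10⁻⁷)²] = 1.04×10⁻⁶ V = 1.04 µV

1.04 µV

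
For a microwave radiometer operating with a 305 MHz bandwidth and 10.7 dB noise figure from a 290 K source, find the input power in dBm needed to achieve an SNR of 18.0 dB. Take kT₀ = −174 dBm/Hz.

−60.5 dBm

Sensitivity = −174 + 10 log₁₀(B) + NF + SNR_min
= −174 + 84.84 + 10.7 + 18.0
= −60.46 dBm → −60.5 dBm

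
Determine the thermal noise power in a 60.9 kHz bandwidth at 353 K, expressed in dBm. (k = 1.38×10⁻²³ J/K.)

−125.3 dBm

P_n = kTB = 1.38×10⁻²³ × 353 × 6.09×10⁴ = 2.97×10⁻¹⁶ W
In dBm: 10 log₁₀(2.97×10⁻¹⁶ / 10⁻³) = −125.3 dBm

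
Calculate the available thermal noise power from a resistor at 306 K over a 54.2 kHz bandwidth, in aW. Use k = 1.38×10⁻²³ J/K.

P_n = kTB = 1.38×10⁻²³ × 306 × 5.42×10⁴ = 2.29×10⁻¹⁶ W = 229 aW

229 aW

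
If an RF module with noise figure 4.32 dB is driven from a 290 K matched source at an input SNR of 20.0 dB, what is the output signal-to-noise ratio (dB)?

By definition F = SNR_in/SNR_out, so in dB: SNR_out = SNR_in − NF
SNR_out = 20.0 − 4.32 = 15.68 dB

15.68 dB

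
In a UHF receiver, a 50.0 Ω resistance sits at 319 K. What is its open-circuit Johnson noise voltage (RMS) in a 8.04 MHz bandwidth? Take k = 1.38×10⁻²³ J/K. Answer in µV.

V_n = √(4kTRB)
4kTRB = 4 × 1.38×10⁻²³ × 319 × 5.00×10¹ × 8.04×10⁶ = 7.08×10⁻¹² V²
V_n = √(7.08×10⁻¹²) = 2.66×10⁻⁶ V = 2.66 µV

2.66 µV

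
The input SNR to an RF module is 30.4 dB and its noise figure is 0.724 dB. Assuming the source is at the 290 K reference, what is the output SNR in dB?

29.676 dB

By definition F = SNR_in/SNR_out, so in dB: SNR_out = SNR_in − NF
SNR_out = 30.4 − 0.724 = 29.676 dB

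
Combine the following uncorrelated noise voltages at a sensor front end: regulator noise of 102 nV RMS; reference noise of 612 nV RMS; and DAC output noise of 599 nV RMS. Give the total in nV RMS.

Uncorrelated sources add in power (mean-square): V_tot = √(ΣV_i²)
V_tot = √[(1.02×10⁻⁷)² + (6.12×10⁻⁷)² + (5.99×10⁻⁷)²] = 8.62×10⁻⁷ V = 862 nV

862 nV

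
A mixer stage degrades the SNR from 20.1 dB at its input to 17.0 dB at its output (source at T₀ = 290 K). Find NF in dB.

NF (dB) = SNR_in(dB) − SNR_out(dB) when the source is at T₀
NF = 20.1 − 17.0 = 3.1 dB

3.1 dB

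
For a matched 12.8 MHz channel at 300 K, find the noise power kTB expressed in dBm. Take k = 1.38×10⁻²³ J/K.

P_n = kTB = 1.38×10⁻²³ × 300 × 1.28×10⁷ = 5.30×10⁻¹⁴ W
In dBm: 10 log₁₀(5.30×10⁻¹⁴ / 10⁻³) = −102.8 dBm

−102.8 dBm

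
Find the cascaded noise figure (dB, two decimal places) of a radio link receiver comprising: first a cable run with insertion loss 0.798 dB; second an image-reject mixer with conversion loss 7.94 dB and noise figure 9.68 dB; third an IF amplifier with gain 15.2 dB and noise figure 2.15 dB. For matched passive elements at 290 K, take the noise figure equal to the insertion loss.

Convert to linear (a loss of L dB is a gain of −L dB): F_i = 10^(NF_i/10), G_i = 10^(G_i,dB/10)
  Stage 1: F_1 = 10^(0.798/10) = 1.202, G_1 = 10^(−0.798/10) = 0.8321
  Stage 2: F_2 = 10^(9.68/10) = 9.290, G_2 = 10^(−7.94/10) = 0.1607
  Stage 3: F_3 = 10^(2.15/10) = 1.641, G_3 = 10^(15.2/10) = 33.11
Friis cascade:
  F = 1.202 + (9.290 − 1)/0.8321 + (1.641 − 1)/0.1337 = 15.95
NF = 10 log₁₀(15.95) = 12.03 dB

12.03 dB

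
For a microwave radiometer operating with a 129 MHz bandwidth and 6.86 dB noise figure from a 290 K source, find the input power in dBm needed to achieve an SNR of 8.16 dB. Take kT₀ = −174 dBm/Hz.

−77.9 dBm

Sensitivity = −174 + 10 log₁₀(B) + NF + SNR_min
= −174 + 81.11 + 6.86 + 8.16
= −77.87 dBm → −77.9 dBm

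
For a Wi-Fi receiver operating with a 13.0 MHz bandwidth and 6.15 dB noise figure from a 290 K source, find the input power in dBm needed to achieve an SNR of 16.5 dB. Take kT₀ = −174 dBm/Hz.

−80.2 dBm

Sensitivity = −174 + 10 log₁₀(B) + NF + SNR_min
= −174 + 71.14 + 6.15 + 16.5
= −80.21 dBm → −80.2 dBm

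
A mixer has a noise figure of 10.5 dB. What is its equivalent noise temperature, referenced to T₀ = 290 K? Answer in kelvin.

F = 10^(10.5/10) = 11.2202
T_e = (F − 1)·T₀ = (11.2202 − 1) × 290 = 2964 K

2964 K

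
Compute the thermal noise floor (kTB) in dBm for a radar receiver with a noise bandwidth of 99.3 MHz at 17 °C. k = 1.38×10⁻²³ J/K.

T = 17 °C + 273.15 = 290.15 K
P_n = kTB = 1.38×10⁻²³ × 290.15 × 9.93×10⁷ = 3.98×10⁻¹³ W
In dBm: 10 log₁₀(3.98×10⁻¹³ / 10⁻³) = −94.0 dBm

−94.0 dBm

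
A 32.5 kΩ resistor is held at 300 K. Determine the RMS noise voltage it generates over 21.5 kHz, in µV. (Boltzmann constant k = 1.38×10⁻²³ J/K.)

V_n = √(4kTRB)
4kTRB = 4 × 1.38×10⁻²³ × 300 × 3.25×10⁴ × 2.15×10⁴ = 1.16×10⁻¹¹ V²
V_n = √(1.16×10⁻¹¹) = 3.40×10⁻⁶ V = 3.40 µV

3.40 µV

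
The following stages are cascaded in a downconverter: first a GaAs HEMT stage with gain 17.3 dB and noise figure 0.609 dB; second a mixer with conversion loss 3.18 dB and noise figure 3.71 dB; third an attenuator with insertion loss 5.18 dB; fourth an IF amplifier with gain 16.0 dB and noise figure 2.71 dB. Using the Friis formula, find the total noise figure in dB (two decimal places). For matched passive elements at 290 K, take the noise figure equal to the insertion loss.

1.38 dB

Convert to linear (a loss of L dB is a gain of −L dB): F_i = 10^(NF_i/10), G_i = 10^(G_i,dB/10)
  Stage 1: F_1 = 10^(0.609/10) = 1.151, G_1 = 10^(17.3/10) = 53.70
  Stage 2: F_2 = 10^(3.71/10) = 2.350, G_2 = 10^(−3.18/10) = 0.4808
  Stage 3: F_3 = 10^(5.18/10) = 3.296, G_3 = 10^(−5.18/10) = 0.3034
  Stage 4: F_4 = 10^(2.71/10) = 1.866, G_4 = 10^(16.0/10) = 39.81
Friis cascade:
  F = 1.151 + (2.350 − 1)/53.70 + (3.296 − 1)/25.82 + (1.866 − 1)/7.834 = 1.375
NF = 10 log₁₀(1.375) = 1.38 dB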